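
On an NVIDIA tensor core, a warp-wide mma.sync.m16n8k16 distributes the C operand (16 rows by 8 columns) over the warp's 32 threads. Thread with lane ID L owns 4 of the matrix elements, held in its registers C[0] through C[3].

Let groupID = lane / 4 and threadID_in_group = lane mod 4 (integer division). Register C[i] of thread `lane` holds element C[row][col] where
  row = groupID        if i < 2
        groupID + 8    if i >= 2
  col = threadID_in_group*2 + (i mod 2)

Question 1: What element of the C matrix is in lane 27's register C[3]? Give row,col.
27: gid=6,tid=3
[3] (6+8,3*2+1) = (14,7)

14,7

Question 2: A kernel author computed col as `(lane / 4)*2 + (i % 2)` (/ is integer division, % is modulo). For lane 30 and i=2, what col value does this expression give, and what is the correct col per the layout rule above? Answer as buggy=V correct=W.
`(lane / 4)*2 + (i % 2)`[30,2]⇒14
L=30⇒gr=30>>2=7, th=30&3=2
[2]⇒row 7+8=15  col 2·2+0=4
col: 14 vs 4

buggy=14 correct=4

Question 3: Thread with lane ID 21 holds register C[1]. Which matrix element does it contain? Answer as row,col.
21: gr=5,th=1
[1] (5+0,1*2+1) = (5,3)

5,3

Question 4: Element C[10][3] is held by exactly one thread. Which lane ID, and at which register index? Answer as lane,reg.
9,3

r: 10->gid=2,r8=1  c: 3->tid=1,i&1=1
L=2*4+1=9  i=1*2+1=3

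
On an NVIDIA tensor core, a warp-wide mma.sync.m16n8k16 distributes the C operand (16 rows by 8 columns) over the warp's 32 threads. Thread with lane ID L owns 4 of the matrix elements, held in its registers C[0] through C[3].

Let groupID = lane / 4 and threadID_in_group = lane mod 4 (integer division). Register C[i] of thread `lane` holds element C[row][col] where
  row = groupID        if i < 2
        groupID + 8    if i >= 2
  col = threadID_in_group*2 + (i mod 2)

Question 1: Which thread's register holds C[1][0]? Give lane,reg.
r=1→G=1,rhi=0  c=0→T=0,p=0
L=1*4+0=4  i=0*2+0=0

4,0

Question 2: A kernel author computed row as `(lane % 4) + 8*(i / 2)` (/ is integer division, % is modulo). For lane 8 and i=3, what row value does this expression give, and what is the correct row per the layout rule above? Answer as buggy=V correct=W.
`(lane % 4) + 8*(i / 2)`[8,3]->8
L=8->gid=8>>2=2, tid=8&3=0
[3]->row 2+8=10  col 0·2+1=1
row: 8 vs 10

buggy=8 correct=10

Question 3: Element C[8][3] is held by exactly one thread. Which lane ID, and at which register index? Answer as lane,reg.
r=8⇒gr=0,Rb=1  c=3⇒th=1,odd=1
L=0*4+1=1  i=1*2+1=3

1,3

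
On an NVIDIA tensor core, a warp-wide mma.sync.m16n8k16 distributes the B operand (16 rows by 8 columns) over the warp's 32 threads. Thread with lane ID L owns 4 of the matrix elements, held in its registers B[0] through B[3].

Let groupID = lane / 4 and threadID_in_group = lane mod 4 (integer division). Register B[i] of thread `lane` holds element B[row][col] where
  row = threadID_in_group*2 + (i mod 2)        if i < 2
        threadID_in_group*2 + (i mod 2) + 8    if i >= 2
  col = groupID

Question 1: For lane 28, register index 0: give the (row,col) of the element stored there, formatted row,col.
L=28->g=28>>2=7, t=28&3=0
[0]->row 0·2+0+0=0  col g=7

0,7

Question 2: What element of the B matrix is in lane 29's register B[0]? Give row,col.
29: G=7,T=1
[0] (1*2+0+0,7) = (2,7)

2,7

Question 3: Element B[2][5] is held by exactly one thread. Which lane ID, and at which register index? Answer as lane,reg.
21,0

c=5->g=5  r=2->rb=0,t=1,b0=0
L=5*4+1=21  i=0*2+0=0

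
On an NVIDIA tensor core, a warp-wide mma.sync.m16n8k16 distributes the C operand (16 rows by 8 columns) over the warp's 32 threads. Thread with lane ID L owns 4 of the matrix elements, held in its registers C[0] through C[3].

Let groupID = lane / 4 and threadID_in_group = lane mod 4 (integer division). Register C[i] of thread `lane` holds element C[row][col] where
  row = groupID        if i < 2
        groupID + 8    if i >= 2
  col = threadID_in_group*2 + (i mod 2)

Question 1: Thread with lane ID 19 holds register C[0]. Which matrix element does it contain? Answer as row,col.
4,6

lane 19->19/4=4, 19 mod 4=3
i=0  r:4+0->4  c:2·3+0->6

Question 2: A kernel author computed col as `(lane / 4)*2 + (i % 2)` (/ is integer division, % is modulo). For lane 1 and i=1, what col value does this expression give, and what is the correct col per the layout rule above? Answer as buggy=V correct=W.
buggy=1 correct=3

`(lane / 4)*2 + (i % 2)`[1,1]->1
lane 1->1/4=0, 1 mod 4=1
i=1  r:0+0->0  c:2·1+1->3
col: 1 vs 3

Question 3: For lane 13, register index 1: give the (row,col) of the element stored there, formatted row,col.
lane 13->13/4=3, 13 mod 4=1
i=1  r:3+0->3  c:2·1+1->3

3,3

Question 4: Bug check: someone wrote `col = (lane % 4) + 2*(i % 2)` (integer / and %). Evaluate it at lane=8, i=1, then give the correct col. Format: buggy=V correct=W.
buggy=2 correct=1

`(lane % 4) + 2*(i % 2)`[8,1]->2
L=8->g=8>>2=2, t=8&3=0
[1]->row 2+0=2  col 0·2+1=1
col: 2 vs 1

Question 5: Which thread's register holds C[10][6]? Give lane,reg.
r=10⇒gr=2,Rb=1  c=6⇒th=3,odd=0
L=2*4+3=11  i=1*2+0=2

11,2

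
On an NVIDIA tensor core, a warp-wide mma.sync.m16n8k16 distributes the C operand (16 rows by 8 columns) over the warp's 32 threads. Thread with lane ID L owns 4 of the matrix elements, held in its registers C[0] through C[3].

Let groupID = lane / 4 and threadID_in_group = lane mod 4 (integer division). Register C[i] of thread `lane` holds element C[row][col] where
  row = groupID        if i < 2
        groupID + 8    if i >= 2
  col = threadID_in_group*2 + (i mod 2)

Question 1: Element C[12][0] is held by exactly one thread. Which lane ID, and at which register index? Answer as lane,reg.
r: 12->gid=4,r8=1  c: 0->tid=0,i&1=0
L=4*4+0=16  i=1*2+0=2

16,2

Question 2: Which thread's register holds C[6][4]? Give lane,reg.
r=6⇒gr=6,Rb=0  c=4⇒th=2,odd=0
L=6*4+2=26  i=0*2+0=0

26,0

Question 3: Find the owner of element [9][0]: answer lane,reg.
r: 9->gid=1,r8=1  c: 0->tid=0,i&1=0
L=1*4+0=4  i=1*2+0=2

4,2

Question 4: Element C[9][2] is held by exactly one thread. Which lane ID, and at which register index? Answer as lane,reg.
5,2

r=9⇒gr=1,Rb=1  c=2⇒th=1,odd=0
L=1*4+1=5  i=1*2+0=2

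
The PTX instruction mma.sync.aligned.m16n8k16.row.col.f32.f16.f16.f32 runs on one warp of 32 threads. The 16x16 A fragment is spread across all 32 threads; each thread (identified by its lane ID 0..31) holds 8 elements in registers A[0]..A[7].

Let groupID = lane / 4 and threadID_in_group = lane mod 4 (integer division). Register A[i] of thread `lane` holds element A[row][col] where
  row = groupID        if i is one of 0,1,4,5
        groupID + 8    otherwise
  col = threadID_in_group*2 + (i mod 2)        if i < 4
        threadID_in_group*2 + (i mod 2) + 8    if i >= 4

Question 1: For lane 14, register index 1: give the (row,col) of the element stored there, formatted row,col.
L=14→G=14>>2=3, T=14&3=2
[1]→row 3+0=3  col 2·2+1+0=5

3,5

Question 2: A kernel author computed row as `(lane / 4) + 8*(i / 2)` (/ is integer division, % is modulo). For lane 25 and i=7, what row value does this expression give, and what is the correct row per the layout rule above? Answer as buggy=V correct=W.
`(lane / 4) + 8*(i / 2)`[25,7]→30
lane 25→25/4=6, 25 mod 4=1
i=7  r:6+8→14  c:2·1+1+8→11
row: 30 vs 14

buggy=30 correct=14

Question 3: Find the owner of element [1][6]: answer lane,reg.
r:1=>grp=1,rB=0  c:6=>cB=0,tig=3,lo=0
L=1*4+3=7  i=0*4+0*2+0=0

7,0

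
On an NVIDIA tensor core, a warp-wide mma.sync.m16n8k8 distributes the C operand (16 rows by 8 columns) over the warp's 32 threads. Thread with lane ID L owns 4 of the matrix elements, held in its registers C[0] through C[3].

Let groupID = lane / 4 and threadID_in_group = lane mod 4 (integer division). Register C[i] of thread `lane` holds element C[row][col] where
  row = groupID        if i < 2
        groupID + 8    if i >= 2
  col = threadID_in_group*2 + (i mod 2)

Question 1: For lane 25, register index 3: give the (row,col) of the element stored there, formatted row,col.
14,3

L=25=>grp=25>>2=6, tig=25&3=1
[3]=>row 6+8=14  col 1·2+1=3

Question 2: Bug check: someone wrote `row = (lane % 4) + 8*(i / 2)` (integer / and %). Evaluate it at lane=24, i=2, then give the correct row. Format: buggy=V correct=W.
`(lane % 4) + 8*(i / 2)`[24,2]⇒8
L=24⇒gr=24>>2=6, th=24&3=0
[2]⇒row 6+8=14  col 0·2+0=0
row: 8 vs 14

buggy=8 correct=14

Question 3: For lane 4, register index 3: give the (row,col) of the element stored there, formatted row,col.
lane 4->4/4=1, 4 mod 4=0
i=3  r:1+8->9  c:2·0+1->1

9,1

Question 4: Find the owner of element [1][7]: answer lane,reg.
7,1

r=1→G=1,rhi=0  c=7→T=3,p=1
L=1*4+3=7  i=0*2+1=1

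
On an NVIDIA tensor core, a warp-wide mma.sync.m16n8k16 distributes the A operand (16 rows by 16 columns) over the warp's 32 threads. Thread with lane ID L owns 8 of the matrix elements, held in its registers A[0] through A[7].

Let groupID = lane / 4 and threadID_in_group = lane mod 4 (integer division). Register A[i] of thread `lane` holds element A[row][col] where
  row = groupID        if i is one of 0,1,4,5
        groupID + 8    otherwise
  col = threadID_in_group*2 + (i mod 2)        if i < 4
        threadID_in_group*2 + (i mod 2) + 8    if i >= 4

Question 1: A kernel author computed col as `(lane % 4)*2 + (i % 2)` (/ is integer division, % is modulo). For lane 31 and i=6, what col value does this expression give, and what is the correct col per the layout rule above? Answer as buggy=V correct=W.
`(lane % 4)*2 + (i % 2)`[31,6]⇒6
31: gr=7,th=3
[6] (7+8,3*2+0+8) = (15,14)
col: 6 vs 14

buggy=6 correct=14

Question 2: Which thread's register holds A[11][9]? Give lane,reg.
r=11->g=3,rb=1  c=9->cb=1,t=0,b0=1
L=3*4+0=12  i=1*4+1*2+1=7

12,7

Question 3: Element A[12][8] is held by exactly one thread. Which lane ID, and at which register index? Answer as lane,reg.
r=12→G=4,rhi=1  c=8→chi=1,T=0,p=0
L=4*4+0=16  i=1*4+1*2+0=6

16,6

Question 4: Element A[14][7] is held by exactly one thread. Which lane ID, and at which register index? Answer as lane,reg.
r: 14->gid=6,r8=1  c: 7->c8=0,tid=3,i&1=1
L=6*4+3=27  i=0*4+1*2+1=3

27,3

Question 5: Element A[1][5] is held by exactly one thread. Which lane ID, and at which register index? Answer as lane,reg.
r: 1->gid=1,r8=0  c: 5->c8=0,tid=2,i&1=1
L=1*4+2=6  i=0*4+0*2+1=1

6,1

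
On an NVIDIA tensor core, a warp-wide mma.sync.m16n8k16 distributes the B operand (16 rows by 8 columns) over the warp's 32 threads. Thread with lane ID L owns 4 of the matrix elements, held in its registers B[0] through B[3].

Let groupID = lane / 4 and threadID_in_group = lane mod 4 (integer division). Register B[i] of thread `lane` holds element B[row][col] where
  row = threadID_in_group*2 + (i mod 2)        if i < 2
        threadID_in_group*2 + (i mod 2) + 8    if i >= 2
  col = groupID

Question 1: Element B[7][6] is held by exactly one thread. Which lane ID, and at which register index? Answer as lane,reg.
27,1

c=6->g=6  r=7->rb=0,t=3,b0=1
L=6*4+3=27  i=0*2+1=1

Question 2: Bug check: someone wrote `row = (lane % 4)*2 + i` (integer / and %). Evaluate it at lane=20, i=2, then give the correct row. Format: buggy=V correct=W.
`(lane % 4)*2 + i`[20,2]->2
lane 20->20/4=5, 20 mod 4=0
i=2  r:2·0+0+8->8  c:5
row: 2 vs 8

buggy=2 correct=8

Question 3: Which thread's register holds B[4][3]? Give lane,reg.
14,0

c=3⇒gr=3  r=4⇒Rb=0,th=2,odd=0
L=3*4+2=14  i=0*2+0=0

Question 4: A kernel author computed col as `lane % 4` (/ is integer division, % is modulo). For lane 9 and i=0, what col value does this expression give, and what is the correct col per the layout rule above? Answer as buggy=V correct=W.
buggy=1 correct=2

`lane % 4`[9,0]⇒1
L=9⇒gr=9>>2=2, th=9&3=1
[0]⇒row 1·2+0+0=2  col gr=2
col: 1 vs 2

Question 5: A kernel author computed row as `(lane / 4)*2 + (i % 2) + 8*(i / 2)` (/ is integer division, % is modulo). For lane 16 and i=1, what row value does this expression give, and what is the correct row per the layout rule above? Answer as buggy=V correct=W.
`(lane / 4)*2 + (i % 2) + 8*(i / 2)`[16,1]→9
16: G=4,T=0
[1] (0*2+1+0,4) = (1,4)
row: 9 vs 1

buggy=9 correct=1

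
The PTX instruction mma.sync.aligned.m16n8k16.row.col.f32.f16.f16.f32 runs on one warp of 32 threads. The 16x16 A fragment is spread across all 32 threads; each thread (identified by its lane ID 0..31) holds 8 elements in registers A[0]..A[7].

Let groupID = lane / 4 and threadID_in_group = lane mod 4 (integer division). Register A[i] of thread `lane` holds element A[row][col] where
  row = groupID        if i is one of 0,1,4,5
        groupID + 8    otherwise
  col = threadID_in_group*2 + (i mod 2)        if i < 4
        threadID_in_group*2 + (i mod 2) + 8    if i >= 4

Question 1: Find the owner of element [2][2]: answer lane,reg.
r: 2->gid=2,r8=0  c: 2->c8=0,tid=1,i&1=0
L=2*4+1=9  i=0*4+0*2+0=0

9,0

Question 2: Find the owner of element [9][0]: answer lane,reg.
r:9=>grp=1,rB=1  c:0=>cB=0,tig=0,lo=0
L=1*4+0=4  i=0*4+1*2+0=2

4,2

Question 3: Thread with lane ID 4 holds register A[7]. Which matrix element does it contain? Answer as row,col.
4: gr=1,th=0
[7] (1+8,0*2+1+8) = (9,9)

9,9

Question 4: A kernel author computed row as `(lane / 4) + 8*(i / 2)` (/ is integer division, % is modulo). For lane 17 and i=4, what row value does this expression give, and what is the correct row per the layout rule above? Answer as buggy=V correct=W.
`(lane / 4) + 8*(i / 2)`[17,4]⇒20
lane 17⇒17/4=4, 17 mod 4=1
i=4  r:4+0⇒4  c:2·1+0+8⇒10
row: 20 vs 4

buggy=20 correct=4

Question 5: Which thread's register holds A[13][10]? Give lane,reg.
21,6

r:13=>grp=5,rB=1  c:10=>cB=1,tig=1,lo=0
L=5*4+1=21  i=1*4+1*2+0=6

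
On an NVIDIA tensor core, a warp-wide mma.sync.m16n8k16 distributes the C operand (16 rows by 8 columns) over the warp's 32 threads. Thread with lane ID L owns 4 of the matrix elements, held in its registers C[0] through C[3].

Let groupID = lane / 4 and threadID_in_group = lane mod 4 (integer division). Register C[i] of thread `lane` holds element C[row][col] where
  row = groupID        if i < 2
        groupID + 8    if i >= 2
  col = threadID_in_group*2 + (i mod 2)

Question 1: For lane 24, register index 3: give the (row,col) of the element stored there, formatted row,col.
14,1

lane 24: gr=6 (24/4), th=0 (24%4)
i=3: r=6+8=14, c=0*2+1=1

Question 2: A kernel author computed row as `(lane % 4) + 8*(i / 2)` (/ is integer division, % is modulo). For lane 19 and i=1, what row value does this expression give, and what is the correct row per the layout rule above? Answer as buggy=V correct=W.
`(lane % 4) + 8*(i / 2)`[19,1]→3
lane 19: G=4 (19/4), T=3 (19%4)
i=1: r=4+0=4, c=3*2+1=7
row: 3 vs 4

buggy=3 correct=4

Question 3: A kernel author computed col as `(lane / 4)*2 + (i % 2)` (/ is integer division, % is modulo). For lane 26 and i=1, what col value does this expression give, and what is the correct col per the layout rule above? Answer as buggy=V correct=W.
buggy=13 correct=5

`(lane / 4)*2 + (i % 2)`[26,1]->13
L=26->g=26>>2=6, t=26&3=2
[1]->row 6+0=6  col 2·2+1=5
col: 13 vs 5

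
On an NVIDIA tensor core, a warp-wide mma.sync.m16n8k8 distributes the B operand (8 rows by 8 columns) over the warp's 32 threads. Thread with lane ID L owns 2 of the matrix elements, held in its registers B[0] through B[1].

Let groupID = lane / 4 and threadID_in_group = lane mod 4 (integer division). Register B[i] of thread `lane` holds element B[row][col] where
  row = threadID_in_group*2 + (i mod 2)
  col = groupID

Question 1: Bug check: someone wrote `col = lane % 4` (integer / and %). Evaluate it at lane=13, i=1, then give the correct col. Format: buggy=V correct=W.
buggy=1 correct=3

`lane % 4`[13,1]->1
lane 13: g=3 (13/4), t=1 (13%4)
i=1: r=1*2+1=3, c=g=3
col: 1 vs 3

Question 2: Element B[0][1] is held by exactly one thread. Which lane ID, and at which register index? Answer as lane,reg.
c=1->g=1  r=0->t=0,b0=0
L=1*4+0=4  i=0=0

4,0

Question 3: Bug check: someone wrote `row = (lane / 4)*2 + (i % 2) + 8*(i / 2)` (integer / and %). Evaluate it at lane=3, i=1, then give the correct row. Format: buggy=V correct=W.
`(lane / 4)*2 + (i % 2) + 8*(i / 2)`[3,1]->1
3: g=0,t=3
[1] (3*2+1,0) = (7,0)
row: 1 vs 7

buggy=1 correct=7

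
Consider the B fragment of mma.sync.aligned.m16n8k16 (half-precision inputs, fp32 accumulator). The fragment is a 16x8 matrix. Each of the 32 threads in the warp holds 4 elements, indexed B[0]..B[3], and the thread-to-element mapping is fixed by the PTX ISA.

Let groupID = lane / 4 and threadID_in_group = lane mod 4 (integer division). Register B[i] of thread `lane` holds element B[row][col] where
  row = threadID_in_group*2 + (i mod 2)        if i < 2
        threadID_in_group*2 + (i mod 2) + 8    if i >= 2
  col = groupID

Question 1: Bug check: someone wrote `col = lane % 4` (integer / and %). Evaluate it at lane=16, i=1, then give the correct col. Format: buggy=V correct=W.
`lane % 4`[16,1]->0
16: gid=4,tid=0
[1] (0*2+1+0,4) = (1,4)
col: 0 vs 4

buggy=0 correct=4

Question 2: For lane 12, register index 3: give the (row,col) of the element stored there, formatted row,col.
lane 12->12/4=3, 12 mod 4=0
i=3  r:2·0+1+8->9  c:3

9,3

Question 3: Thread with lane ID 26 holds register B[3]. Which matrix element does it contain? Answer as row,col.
13,6

lane 26=>26/4=6, 26 mod 4=2
i=3  r:2·2+1+8=>13  c:6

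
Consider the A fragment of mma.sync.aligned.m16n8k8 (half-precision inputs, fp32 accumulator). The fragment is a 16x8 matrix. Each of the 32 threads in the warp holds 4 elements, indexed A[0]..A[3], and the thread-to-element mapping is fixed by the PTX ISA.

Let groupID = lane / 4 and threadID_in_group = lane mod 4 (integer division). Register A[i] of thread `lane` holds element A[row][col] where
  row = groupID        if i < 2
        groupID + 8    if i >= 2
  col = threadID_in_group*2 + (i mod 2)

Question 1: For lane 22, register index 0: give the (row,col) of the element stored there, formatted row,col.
L=22->g=22>>2=5, t=22&3=2
[0]->row 5+0=5  col 2·2+0=4

5,4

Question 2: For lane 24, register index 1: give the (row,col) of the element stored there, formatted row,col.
lane 24: gr=6 (24/4), th=0 (24%4)
i=1: r=6+0=6, c=0*2+1=1

6,1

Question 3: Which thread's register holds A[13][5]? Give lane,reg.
r:13=>grp=5,rB=1  c:5=>tig=2,lo=1
L=5*4+2=22  i=1*2+1=3

22,3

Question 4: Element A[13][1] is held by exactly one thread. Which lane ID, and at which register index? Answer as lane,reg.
20,3

r:13=>grp=5,rB=1  c:1=>tig=0,lo=1
L=5*4+0=20  i=1*2+1=3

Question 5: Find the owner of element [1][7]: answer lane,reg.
r:1=>grp=1,rB=0  c:7=>tig=3,lo=1
L=1*4+3=7  i=0*2+1=1

7,1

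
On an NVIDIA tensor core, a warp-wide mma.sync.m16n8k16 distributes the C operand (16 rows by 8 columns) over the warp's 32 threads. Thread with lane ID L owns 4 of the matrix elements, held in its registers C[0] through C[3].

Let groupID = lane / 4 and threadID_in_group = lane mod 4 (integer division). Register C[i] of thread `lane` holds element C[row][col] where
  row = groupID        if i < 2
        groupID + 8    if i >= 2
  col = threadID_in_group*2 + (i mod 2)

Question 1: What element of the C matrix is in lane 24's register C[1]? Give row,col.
L=24→G=24>>2=6, T=24&3=0
[1]→row 6+0=6  col 0·2+1=1

6,1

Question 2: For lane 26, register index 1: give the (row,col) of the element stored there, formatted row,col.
6,5

lane 26: G=6 (26/4), T=2 (26%4)
i=1: r=6+0=6, c=2*2+1=5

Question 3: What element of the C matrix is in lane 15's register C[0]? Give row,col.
lane 15: gid=3 (15/4), tid=3 (15%4)
i=0: r=3+0=3, c=3*2+0=6

3,6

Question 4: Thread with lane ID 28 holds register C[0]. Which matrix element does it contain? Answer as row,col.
7,0

lane 28⇒28/4=7, 28 mod 4=0
i=0  r:7+0⇒7  c:2·0+0⇒0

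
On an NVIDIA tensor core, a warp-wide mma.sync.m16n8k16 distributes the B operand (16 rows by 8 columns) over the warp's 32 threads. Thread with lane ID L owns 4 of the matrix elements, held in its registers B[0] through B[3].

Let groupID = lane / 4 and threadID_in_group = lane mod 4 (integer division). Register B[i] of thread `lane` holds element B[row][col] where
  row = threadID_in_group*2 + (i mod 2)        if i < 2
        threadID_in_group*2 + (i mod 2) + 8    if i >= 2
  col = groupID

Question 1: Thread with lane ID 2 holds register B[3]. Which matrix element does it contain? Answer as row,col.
lane 2->2/4=0, 2 mod 4=2
i=3  r:2·2+1+8->13  c:0

13,0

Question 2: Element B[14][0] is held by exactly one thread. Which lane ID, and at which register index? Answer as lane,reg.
c:0=>grp=0  r:14=>rB=1,tig=3,lo=0
L=0*4+3=3  i=1*2+0=2

3,2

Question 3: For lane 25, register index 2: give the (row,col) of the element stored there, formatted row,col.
L=25->g=25>>2=6, t=25&3=1
[2]->row 1·2+0+8=10  col g=6

10,6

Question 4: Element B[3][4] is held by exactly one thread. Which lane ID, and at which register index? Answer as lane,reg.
c: 4->gid=4  r: 3->r8=0,tid=1,i&1=1
L=4*4+1=17  i=0*2+1=1

17,1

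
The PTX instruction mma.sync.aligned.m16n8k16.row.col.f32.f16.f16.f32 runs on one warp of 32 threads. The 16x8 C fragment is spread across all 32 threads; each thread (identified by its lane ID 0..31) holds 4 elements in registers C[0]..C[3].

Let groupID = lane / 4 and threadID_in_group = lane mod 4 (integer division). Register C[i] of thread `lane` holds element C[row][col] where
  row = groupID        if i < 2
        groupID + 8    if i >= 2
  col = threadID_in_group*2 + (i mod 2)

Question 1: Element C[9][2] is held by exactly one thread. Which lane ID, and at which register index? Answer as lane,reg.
r: 9->gid=1,r8=1  c: 2->tid=1,i&1=0
L=1*4+1=5  i=1*2+0=2

5,2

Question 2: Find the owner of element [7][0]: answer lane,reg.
28,0

r:7=>grp=7,rB=0  c:0=>tig=0,lo=0
L=7*4+0=28  i=0*2+0=0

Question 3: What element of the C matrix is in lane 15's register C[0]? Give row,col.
3,6

15: g=3,t=3
[0] (3+0,3*2+0) = (3,6)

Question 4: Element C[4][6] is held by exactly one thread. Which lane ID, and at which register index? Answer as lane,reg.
r=4→G=4,rhi=0  c=6→T=3,p=0
L=4*4+3=19  i=0*2+0=0

19,0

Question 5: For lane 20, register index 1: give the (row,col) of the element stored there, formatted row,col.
lane 20: gr=5 (20/4), th=0 (20%4)
i=1: r=5+0=5, c=0*2+1=1

5,1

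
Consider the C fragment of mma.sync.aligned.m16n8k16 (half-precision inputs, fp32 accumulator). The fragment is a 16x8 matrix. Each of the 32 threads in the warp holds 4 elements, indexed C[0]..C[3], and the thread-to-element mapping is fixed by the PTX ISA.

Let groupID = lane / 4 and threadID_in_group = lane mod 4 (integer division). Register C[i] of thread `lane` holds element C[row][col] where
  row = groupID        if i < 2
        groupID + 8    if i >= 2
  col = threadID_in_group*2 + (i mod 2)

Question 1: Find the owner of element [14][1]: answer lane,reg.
r:14=>grp=6,rB=1  c:1=>tig=0,lo=1
L=6*4+0=24  i=1*2+1=3

24,3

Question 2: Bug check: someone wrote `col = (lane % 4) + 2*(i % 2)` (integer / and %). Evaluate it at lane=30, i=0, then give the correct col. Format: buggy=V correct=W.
`(lane % 4) + 2*(i % 2)`[30,0]->2
lane 30->30/4=7, 30 mod 4=2
i=0  r:7+0->7  c:2·2+0->4
col: 2 vs 4

buggy=2 correct=4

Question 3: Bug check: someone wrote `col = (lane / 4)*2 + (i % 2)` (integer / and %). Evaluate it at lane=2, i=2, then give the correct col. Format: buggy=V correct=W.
`(lane / 4)*2 + (i % 2)`[2,2]⇒0
lane 2⇒2/4=0, 2 mod 4=2
i=2  r:0+8⇒8  c:2·2+0⇒4
col: 0 vs 4

buggy=0 correct=4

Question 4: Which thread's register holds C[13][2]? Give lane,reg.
21,2

r:13=>grp=5,rB=1  c:2=>tig=1,lo=0
L=5*4+1=21  i=1*2+0=2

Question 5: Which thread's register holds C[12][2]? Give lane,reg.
17,2

r=12→G=4,rhi=1  c=2→T=1,p=0
L=4*4+1=17  i=1*2+0=2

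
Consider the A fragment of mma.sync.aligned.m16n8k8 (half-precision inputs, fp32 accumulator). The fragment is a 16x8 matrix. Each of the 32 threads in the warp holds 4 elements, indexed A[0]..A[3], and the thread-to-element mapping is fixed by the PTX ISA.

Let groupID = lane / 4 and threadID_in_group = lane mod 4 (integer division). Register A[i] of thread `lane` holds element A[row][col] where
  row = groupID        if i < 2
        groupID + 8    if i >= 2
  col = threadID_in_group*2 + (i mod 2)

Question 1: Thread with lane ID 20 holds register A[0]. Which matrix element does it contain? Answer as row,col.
20: gid=5,tid=0
[0] (5+0,0*2+0) = (5,0)

5,0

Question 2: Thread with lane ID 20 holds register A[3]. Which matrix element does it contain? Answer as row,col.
L=20→G=20>>2=5, T=20&3=0
[3]→row 5+8=13  col 0·2+1=1

13,1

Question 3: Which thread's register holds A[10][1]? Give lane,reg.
8,3

r=10->g=2,rb=1  c=1->t=0,b0=1
L=2*4+0=8  i=1*2+1=3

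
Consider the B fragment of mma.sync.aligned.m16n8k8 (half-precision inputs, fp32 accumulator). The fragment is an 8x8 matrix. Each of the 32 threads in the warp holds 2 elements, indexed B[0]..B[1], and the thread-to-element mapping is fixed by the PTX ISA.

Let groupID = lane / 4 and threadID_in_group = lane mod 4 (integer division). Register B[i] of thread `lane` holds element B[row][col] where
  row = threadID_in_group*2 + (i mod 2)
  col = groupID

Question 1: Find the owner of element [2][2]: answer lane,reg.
9,0

c=2⇒gr=2  r=2⇒th=1,odd=0
L=2*4+1=9  i=0=0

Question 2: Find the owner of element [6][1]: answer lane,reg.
7,0

c: 1->gid=1  r: 6->tid=3,i&1=0
L=1*4+3=7  i=0=0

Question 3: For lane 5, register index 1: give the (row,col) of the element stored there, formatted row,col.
lane 5→5/4=1, 5 mod 4=1
i=1  r:2·1+1→3  c:1

3,1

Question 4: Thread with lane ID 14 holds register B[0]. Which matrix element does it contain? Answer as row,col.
14: G=3,T=2
[0] (2*2+0,3) = (4,3)

4,3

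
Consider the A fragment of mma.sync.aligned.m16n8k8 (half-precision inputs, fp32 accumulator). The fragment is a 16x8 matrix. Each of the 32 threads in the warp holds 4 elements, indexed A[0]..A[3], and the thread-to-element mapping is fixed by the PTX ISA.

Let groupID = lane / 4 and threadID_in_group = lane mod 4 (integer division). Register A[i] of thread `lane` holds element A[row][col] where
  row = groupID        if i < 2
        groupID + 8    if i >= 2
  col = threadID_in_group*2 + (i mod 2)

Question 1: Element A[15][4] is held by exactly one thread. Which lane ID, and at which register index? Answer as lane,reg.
r=15⇒gr=7,Rb=1  c=4⇒th=2,odd=0
L=7*4+2=30  i=1*2+0=2

30,2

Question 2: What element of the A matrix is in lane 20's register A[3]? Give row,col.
lane 20: G=5 (20/4), T=0 (20%4)
i=3: r=5+8=13, c=0*2+1=1

13,1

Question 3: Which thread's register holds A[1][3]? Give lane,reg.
r: 1->gid=1,r8=0  c: 3->tid=1,i&1=1
L=1*4+1=5  i=0*2+1=1

5,1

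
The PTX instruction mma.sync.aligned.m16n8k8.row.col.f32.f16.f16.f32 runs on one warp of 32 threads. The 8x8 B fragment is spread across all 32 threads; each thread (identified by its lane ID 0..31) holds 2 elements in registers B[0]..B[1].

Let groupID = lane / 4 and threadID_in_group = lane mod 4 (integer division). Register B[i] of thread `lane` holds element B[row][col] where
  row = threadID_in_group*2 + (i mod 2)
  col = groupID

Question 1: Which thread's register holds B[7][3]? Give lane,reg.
15,1

c:3=>grp=3  r:7=>tig=3,lo=1
L=3*4+3=15  i=1=1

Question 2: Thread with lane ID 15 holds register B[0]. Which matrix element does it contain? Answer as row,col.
6,3

lane 15: g=3 (15/4), t=3 (15%4)
i=0: r=3*2+0=6, c=g=3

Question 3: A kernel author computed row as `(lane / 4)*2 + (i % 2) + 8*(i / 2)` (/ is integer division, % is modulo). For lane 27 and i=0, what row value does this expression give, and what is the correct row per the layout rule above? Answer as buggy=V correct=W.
buggy=12 correct=6

`(lane / 4)*2 + (i % 2) + 8*(i / 2)`[27,0]=>12
27: grp=6,tig=3
[0] (3*2+0,6) = (6,6)
row: 12 vs 6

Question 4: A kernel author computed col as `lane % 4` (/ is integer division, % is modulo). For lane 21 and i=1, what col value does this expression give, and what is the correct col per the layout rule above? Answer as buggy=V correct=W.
buggy=1 correct=5

`lane % 4`[21,1]→1
21: G=5,T=1
[1] (1*2+1,5) = (3,5)
col: 1 vs 5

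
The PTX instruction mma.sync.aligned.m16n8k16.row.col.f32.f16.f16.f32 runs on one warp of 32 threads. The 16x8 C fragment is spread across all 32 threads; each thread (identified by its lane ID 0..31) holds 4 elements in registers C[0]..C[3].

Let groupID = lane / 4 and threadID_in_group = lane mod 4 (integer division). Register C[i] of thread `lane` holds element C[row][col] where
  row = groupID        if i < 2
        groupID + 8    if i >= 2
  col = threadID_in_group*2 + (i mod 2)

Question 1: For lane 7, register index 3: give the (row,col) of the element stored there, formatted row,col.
9,7

lane 7: gid=1 (7/4), tid=3 (7%4)
i=3: r=1+8=9, c=3*2+1=7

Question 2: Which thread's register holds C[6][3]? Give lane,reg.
25,1

r: 6->gid=6,r8=0  c: 3->tid=1,i&1=1
L=6*4+1=25  i=0*2+1=1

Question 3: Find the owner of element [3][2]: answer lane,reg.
13,0

r=3⇒gr=3,Rb=0  c=2⇒th=1,odd=0
L=3*4+1=13  i=0*2+0=0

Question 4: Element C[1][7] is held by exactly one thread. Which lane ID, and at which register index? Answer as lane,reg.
r=1⇒gr=1,Rb=0  c=7⇒th=3,odd=1
L=1*4+3=7  i=0*2+1=1

7,1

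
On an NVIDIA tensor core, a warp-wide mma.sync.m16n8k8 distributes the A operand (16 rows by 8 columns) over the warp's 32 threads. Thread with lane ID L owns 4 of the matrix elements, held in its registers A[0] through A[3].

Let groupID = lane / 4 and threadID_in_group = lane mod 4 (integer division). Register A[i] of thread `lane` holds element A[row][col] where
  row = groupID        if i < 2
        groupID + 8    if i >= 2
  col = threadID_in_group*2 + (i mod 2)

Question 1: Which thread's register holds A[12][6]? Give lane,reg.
19,2

r: 12->gid=4,r8=1  c: 6->tid=3,i&1=0
L=4*4+3=19  i=1*2+0=2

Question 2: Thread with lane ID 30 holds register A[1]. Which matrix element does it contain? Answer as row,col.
lane 30⇒30/4=7, 30 mod 4=2
i=1  r:7+0⇒7  c:2·2+1⇒5

7,5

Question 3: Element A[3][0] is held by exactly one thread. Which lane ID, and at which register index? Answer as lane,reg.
12,0

r=3->g=3,rb=0  c=0->t=0,b0=0
L=3*4+0=12  i=0*2+0=0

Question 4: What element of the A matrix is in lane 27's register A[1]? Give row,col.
6,7

lane 27: G=6 (27/4), T=3 (27%4)
i=1: r=6+0=6, c=3*2+1=7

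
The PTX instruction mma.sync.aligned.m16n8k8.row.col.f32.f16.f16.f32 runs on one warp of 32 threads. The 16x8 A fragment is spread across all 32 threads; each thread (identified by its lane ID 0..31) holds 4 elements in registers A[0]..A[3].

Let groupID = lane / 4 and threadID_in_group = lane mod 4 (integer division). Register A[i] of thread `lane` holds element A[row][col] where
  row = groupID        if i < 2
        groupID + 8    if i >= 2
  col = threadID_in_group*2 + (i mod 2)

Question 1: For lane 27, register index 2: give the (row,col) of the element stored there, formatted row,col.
L=27->g=27>>2=6, t=27&3=3
[2]->row 6+8=14  col 3·2+0=6

14,6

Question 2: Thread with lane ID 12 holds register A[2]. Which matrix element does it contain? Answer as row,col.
L=12⇒gr=12>>2=3, th=12&3=0
[2]⇒row 3+8=11  col 0·2+0=0

11,0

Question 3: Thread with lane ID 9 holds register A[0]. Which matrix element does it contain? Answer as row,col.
9: gid=2,tid=1
[0] (2+0,1*2+0) = (2,2)

2,2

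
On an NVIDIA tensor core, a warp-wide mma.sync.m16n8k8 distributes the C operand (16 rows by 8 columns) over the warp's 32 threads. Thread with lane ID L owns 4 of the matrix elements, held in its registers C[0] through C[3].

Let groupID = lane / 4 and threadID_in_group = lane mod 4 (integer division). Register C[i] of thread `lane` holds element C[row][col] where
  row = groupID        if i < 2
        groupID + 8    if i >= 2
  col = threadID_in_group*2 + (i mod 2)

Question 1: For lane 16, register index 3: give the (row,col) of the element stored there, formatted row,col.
12,1

lane 16: gr=4 (16/4), th=0 (16%4)
i=3: r=4+8=12, c=0*2+1=1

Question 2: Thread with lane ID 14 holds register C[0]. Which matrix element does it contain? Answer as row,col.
3,4

L=14⇒gr=14>>2=3, th=14&3=2
[0]⇒row 3+0=3  col 2·2+0=4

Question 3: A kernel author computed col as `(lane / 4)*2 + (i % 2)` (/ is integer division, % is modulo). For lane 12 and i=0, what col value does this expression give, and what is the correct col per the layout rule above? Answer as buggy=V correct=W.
`(lane / 4)*2 + (i % 2)`[12,0]->6
lane 12->12/4=3, 12 mod 4=0
i=0  r:3+0->3  c:2·0+0->0
col: 6 vs 0

buggy=6 correct=0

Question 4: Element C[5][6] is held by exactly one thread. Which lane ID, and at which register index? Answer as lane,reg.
23,0

r:5=>grp=5,rB=0  c:6=>tig=3,lo=0
L=5*4+3=23  i=0*2+0=0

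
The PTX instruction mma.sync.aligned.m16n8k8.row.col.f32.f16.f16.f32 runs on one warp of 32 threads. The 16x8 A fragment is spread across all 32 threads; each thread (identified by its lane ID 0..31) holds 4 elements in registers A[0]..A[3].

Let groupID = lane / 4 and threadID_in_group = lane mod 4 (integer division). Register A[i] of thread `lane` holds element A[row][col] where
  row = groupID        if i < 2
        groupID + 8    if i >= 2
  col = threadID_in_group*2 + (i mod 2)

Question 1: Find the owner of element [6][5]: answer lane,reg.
26,1

r=6->g=6,rb=0  c=5->t=2,b0=1
L=6*4+2=26  i=0*2+1=1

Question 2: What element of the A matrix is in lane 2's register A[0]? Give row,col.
lane 2->2/4=0, 2 mod 4=2
i=0  r:0+0->0  c:2·2+0->4

0,4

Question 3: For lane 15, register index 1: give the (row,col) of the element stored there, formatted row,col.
3,7

lane 15: G=3 (15/4), T=3 (15%4)
i=1: r=3+0=3, c=3*2+1=7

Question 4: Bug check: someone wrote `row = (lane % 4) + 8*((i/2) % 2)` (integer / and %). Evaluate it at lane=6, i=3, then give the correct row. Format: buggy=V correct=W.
`(lane % 4) + 8*((i/2) % 2)`[6,3]=>10
lane 6: grp=1 (6/4), tig=2 (6%4)
i=3: r=1+8=9, c=2*2+1=5
row: 10 vs 9

buggy=10 correct=9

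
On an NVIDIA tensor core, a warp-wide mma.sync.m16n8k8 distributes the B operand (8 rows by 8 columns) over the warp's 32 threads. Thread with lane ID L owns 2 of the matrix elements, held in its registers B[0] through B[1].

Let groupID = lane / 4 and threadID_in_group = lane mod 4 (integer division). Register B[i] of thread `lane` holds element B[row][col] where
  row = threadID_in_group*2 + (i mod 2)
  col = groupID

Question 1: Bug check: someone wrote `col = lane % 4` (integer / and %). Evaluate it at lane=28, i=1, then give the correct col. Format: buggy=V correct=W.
buggy=0 correct=7

`lane % 4`[28,1]=>0
lane 28: grp=7 (28/4), tig=0 (28%4)
i=1: r=0*2+1=1, c=grp=7
col: 0 vs 7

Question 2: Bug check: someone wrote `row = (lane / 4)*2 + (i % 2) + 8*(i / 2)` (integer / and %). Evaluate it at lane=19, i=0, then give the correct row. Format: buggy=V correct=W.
buggy=8 correct=6

`(lane / 4)*2 + (i % 2) + 8*(i / 2)`[19,0]->8
19: gid=4,tid=3
[0] (3*2+0,4) = (6,4)
row: 8 vs 6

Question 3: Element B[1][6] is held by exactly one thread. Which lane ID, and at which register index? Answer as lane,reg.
c: 6->gid=6  r: 1->tid=0,i&1=1
L=6*4+0=24  i=1=1

24,1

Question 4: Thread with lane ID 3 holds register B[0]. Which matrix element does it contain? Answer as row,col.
6,0

lane 3: grp=0 (3/4), tig=3 (3%4)
i=0: r=3*2+0=6, c=grp=0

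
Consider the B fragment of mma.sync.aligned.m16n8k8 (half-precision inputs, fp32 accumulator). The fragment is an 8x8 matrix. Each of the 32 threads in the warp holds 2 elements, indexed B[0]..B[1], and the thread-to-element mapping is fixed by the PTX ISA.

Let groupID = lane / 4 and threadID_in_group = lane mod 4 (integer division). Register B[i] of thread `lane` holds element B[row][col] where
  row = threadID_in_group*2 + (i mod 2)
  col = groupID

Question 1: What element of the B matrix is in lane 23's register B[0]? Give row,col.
6,5

L=23=>grp=23>>2=5, tig=23&3=3
[0]=>row 3·2+0=6  col grp=5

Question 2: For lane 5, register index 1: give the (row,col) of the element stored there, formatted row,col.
L=5→G=5>>2=1, T=5&3=1
[1]→row 1·2+1=3  col G=1

3,1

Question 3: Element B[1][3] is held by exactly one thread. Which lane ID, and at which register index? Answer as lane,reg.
c=3→G=3  r=1→T=0,p=1
L=3*4+0=12  i=1=1

12,1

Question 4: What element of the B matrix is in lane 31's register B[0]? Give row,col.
lane 31→31/4=7, 31 mod 4=3
i=0  r:2·3+0→6  c:7

6,7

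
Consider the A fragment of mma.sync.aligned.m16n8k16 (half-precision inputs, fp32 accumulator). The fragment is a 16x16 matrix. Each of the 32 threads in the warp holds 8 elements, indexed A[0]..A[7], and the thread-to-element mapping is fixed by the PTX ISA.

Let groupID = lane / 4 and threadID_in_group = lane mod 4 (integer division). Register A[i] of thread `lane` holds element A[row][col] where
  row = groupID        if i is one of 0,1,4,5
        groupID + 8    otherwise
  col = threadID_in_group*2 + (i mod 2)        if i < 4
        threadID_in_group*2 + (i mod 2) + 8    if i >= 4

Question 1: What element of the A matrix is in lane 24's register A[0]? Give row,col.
6,0

24: gid=6,tid=0
[0] (6+0,0*2+0+0) = (6,0)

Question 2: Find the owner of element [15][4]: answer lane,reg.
r=15⇒gr=7,Rb=1  c=4⇒Cb=0,th=2,odd=0
L=7*4+2=30  i=0*4+1*2+0=2

30,2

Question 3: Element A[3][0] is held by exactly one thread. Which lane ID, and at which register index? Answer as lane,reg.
12,0

r=3→G=3,rhi=0  c=0→chi=0,T=0,p=0
L=3*4+0=12  i=0*4+0*2+0=0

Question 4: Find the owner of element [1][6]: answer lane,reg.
7,0

r=1→G=1,rhi=0  c=6→chi=0,T=3,p=0
L=1*4+3=7  i=0*4+0*2+0=0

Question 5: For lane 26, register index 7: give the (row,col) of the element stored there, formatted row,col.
14,13

lane 26⇒26/4=6, 26 mod 4=2
i=7  r:6+8⇒14  c:2·2+1+8⇒13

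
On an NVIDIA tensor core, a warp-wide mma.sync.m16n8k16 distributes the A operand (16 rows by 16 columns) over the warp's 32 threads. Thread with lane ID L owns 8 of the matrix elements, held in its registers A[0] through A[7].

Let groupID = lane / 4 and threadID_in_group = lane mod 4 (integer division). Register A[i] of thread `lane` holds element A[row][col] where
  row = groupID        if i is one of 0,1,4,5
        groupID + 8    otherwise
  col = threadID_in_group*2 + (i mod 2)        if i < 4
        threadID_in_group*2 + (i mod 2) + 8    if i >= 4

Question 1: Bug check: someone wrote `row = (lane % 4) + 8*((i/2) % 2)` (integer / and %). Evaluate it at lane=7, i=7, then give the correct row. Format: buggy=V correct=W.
buggy=11 correct=9

`(lane % 4) + 8*((i/2) % 2)`[7,7]=>11
lane 7=>7/4=1, 7 mod 4=3
i=7  r:1+8=>9  c:2·3+1+8=>15
row: 11 vs 9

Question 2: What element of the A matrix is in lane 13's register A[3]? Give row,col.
lane 13: grp=3 (13/4), tig=1 (13%4)
i=3: r=3+8=11, c=1*2+1+0=3

11,3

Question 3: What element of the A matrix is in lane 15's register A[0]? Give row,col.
3,6

15: G=3,T=3
[0] (3+0,3*2+0+0) = (3,6)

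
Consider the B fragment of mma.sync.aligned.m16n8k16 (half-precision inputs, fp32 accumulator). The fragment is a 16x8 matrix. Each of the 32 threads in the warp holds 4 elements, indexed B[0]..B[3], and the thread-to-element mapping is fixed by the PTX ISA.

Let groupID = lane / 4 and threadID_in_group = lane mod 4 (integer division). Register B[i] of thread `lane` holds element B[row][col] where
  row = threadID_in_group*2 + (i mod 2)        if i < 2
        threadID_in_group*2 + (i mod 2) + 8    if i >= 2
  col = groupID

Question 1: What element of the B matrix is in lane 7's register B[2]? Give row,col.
lane 7: grp=1 (7/4), tig=3 (7%4)
i=2: r=3*2+0+8=14, c=grp=1

14,1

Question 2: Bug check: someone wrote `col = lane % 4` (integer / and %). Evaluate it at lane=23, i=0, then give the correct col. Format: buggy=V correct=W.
buggy=3 correct=5

`lane % 4`[23,0]->3
L=23->gid=23>>2=5, tid=23&3=3
[0]->row 3·2+0+0=6  col gid=5
col: 3 vs 5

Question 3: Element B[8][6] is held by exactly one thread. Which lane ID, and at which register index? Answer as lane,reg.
c=6→G=6  r=8→rhi=1,T=0,p=0
L=6*4+0=24  i=1*2+0=2

24,2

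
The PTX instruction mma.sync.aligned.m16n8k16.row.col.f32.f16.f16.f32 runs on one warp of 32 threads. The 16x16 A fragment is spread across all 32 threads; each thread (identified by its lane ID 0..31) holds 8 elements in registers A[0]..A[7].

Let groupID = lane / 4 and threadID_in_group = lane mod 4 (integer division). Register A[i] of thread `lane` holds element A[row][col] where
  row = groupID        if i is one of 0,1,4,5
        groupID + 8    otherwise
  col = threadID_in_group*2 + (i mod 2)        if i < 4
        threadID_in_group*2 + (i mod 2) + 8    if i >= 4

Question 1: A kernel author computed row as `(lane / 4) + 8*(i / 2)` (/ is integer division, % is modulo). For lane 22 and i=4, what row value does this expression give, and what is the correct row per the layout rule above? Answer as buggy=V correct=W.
buggy=21 correct=5

`(lane / 4) + 8*(i / 2)`[22,4]=>21
lane 22=>22/4=5, 22 mod 4=2
i=4  r:5+0=>5  c:2·2+0+8=>12
row: 21 vs 5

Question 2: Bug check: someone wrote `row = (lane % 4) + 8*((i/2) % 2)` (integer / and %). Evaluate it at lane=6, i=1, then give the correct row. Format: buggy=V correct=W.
buggy=2 correct=1

`(lane % 4) + 8*((i/2) % 2)`[6,1]=>2
L=6=>grp=6>>2=1, tig=6&3=2
[1]=>row 1+0=1  col 2·2+1+0=5
row: 2 vs 1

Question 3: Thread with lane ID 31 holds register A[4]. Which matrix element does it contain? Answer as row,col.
7,14

lane 31: g=7 (31/4), t=3 (31%4)
i=4: r=7+0=7, c=3*2+0+8=14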